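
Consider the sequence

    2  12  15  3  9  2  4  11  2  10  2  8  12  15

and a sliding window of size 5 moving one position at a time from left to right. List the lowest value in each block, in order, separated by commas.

(2, 12, 15, 3, 9) → min 2
(12, 15, 3, 9, 2) → min 2
(15, 3, 9, 2, 4) → min 2
(3, 9, 2, 4, 11) → min 2
(9, 2, 4, 11, 2) → min 2
(2, 4, 11, 2, 10) → min 2
(4, 11, 2, 10, 2) → min 2
(11, 2, 10, 2, 8) → min 2
(2, 10, 2, 8, 12) → min 2
(10, 2, 8, 12, 15) → min 2

2, 2, 2, 2, 2, 2, 2, 2, 2, 2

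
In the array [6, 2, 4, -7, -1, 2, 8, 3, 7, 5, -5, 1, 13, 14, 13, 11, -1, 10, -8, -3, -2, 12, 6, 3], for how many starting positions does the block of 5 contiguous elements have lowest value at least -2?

5

(6, 2, 4, -7, -1) → min -7
(2, 4, -7, -1, 2) → min -7
(4, -7, -1, 2, 8) → min -7
(-7, -1, 2, 8, 3) → min -7
(-1, 2, 8, 3, 7) → min -1  ≥ -2 ✓
(2, 8, 3, 7, 5) → min 2  ≥ -2 ✓
(8, 3, 7, 5, -5) → min -5
(3, 7, 5, -5, 1) → min -5
(7, 5, -5, 1, 13) → min -5
(5, -5, 1, 13, 14) → min -5
(-5, 1, 13, 14, 13) → min -5
(1, 13, 14, 13, 11) → min 1  ≥ -2 ✓
(13, 14, 13, 11, -1) → min -1  ≥ -2 ✓
(14, 13, 11, -1, 10) → min -1  ≥ -2 ✓
(13, 11, -1, 10, -8) → min -8
(11, -1, 10, -8, -3) → min -8
(-1, 10, -8, -3, -2) → min -8
(10, -8, -3, -2, 12) → min -8
(-8, -3, -2, 12, 6) → min -8
(-3, -2, 12, 6, 3) → min -3
5 windows satisfy the condition.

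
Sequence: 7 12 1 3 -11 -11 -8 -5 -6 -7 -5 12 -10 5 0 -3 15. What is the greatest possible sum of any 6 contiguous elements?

19

Each size-6 window and its sum:
7 12 1 3 -11 -11 → sum 1
12 1 3 -11 -11 -8 → sum -14
1 3 -11 -11 -8 -5 → sum -31
3 -11 -11 -8 -5 -6 → sum -38
-11 -11 -8 -5 -6 -7 → sum -48
-11 -8 -5 -6 -7 -5 → sum -42
-8 -5 -6 -7 -5 12 → sum -19
-5 -6 -7 -5 12 -10 → sum -21
-6 -7 -5 12 -10 5 → sum -11
-7 -5 12 -10 5 0 → sum -5
-5 12 -10 5 0 -3 → sum -1
12 -10 5 0 -3 15 → sum 19
Greatest of these is 19.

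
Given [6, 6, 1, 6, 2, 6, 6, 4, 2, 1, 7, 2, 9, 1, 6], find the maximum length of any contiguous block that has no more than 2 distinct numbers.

add 6: window [6] (1 distinct), len 1
add 6: window [6, 6] (1 distinct), len 2
add 1: window [6, 6, 1] (2 distinct), len 3
add 6: window [6, 6, 1, 6] (2 distinct), len 4
add 2: window [6, 2] (2 distinct), len 2
add 6: window [6, 2, 6] (2 distinct), len 3
add 6: window [6, 2, 6, 6] (2 distinct), len 4
add 4: window [6, 6, 4] (2 distinct), len 3
add 2: window [4, 2] (2 distinct), len 2
add 1: window [2, 1] (2 distinct), len 2
add 7: window [1, 7] (2 distinct), len 2
add 2: window [7, 2] (2 distinct), len 2
add 9: window [2, 9] (2 distinct), len 2
add 1: window [9, 1] (2 distinct), len 2
add 6: window [1, 6] (2 distinct), len 2
Longest length with ≤2 distinct: 4.

4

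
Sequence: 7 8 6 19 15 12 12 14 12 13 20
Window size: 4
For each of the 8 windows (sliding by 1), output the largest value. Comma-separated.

7 8 6 19 → max 19
8 6 19 15 → max 19
6 19 15 12 → max 19
19 15 12 12 → max 19
15 12 12 14 → max 15
12 12 14 12 → max 14
12 14 12 13 → max 14
14 12 13 20 → max 20

19, 19, 19, 19, 15, 14, 14, 20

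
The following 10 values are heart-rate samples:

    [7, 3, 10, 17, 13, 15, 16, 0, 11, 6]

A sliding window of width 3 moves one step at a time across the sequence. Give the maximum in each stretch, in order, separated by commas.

[7, 3, 10] → max 10
[3, 10, 17] → max 17
[10, 17, 13] → max 17
[17, 13, 15] → max 17
[13, 15, 16] → max 16
[15, 16, 0] → max 16
[16, 0, 11] → max 16
[0, 11, 6] → max 11

10, 17, 17, 17, 16, 16, 16, 11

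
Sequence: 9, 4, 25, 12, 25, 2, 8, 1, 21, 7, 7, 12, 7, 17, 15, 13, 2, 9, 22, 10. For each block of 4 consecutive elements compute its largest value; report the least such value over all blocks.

12

(9, 4, 25, 12) → max 25
(4, 25, 12, 25) → max 25
(25, 12, 25, 2) → max 25
(12, 25, 2, 8) → max 25
(25, 2, 8, 1) → max 25
(2, 8, 1, 21) → max 21
(8, 1, 21, 7) → max 21
(1, 21, 7, 7) → max 21
(21, 7, 7, 12) → max 21
(7, 7, 12, 7) → max 12
(7, 12, 7, 17) → max 17
(12, 7, 17, 15) → max 17
(7, 17, 15, 13) → max 17
(17, 15, 13, 2) → max 17
(15, 13, 2, 9) → max 15
(13, 2, 9, 22) → max 22
(2, 9, 22, 10) → max 22
Least of these is 12.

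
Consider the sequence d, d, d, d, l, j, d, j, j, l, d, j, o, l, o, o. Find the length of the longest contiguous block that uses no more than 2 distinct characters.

add d: window [d] (1 distinct), len 1
add d: window [d, d] (1 distinct), len 2
add d: window [d, d, d] (1 distinct), len 3
add d: window [d, d, d, d] (1 distinct), len 4
add l: window [d, d, d, d, l] (2 distinct), len 5
add j: window [l, j] (2 distinct), len 2
add d: window [j, d] (2 distinct), len 2
add j: window [j, d, j] (2 distinct), len 3
add j: window [j, d, j, j] (2 distinct), len 4
add l: window [j, j, l] (2 distinct), len 3
add d: window [l, d] (2 distinct), len 2
add j: window [d, j] (2 distinct), len 2
add o: window [j, o] (2 distinct), len 2
add l: window [o, l] (2 distinct), len 2
add o: window [o, l, o] (2 distinct), len 3
add o: window [o, l, o, o] (2 distinct), len 4
Longest length with ≤2 distinct: 5.

5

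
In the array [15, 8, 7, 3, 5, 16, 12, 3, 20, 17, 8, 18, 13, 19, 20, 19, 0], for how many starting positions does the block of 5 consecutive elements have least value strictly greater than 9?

1

[15, 8, 7, 3, 5] → min 3
[8, 7, 3, 5, 16] → min 3
[7, 3, 5, 16, 12] → min 3
[3, 5, 16, 12, 3] → min 3
[5, 16, 12, 3, 20] → min 3
[16, 12, 3, 20, 17] → min 3
[12, 3, 20, 17, 8] → min 3
[3, 20, 17, 8, 18] → min 3
[20, 17, 8, 18, 13] → min 8
[17, 8, 18, 13, 19] → min 8
[8, 18, 13, 19, 20] → min 8
[18, 13, 19, 20, 19] → min 13  > 9 ✓
[13, 19, 20, 19, 0] → min 0
1 window satisfy the condition.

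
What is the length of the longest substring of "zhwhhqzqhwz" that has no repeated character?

[z] len 1
[z, h] len 2
[z, h, w] len 3
[w, h] len 2
[h] len 1
[h, q] len 2
[h, q, z] len 3
[z, q] len 2
[z, q, h] len 3
[z, q, h, w] len 4
[q, h, w, z] len 4
Longest all-distinct length: 4.

4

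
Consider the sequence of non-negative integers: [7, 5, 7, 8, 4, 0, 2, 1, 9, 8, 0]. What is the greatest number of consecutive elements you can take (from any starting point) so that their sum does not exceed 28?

7

add 7: [7] sum 7, len 1
add 5: [7, 5] sum 12, len 2
add 7: [7, 5, 7] sum 19, len 3
add 8: [7, 5, 7, 8] sum 27, len 4
add 4: [5, 7, 8, 4] sum 24, len 4
add 0: [5, 7, 8, 4, 0] sum 24, len 5
add 2: [5, 7, 8, 4, 0, 2] sum 26, len 6
add 1: [5, 7, 8, 4, 0, 2, 1] sum 27, len 7
add 9: [8, 4, 0, 2, 1, 9] sum 24, len 6
add 8: [4, 0, 2, 1, 9, 8] sum 24, len 6
add 0: [4, 0, 2, 1, 9, 8, 0] sum 24, len 7
Longest length seen: 7.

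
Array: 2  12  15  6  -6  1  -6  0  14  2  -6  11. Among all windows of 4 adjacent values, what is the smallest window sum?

-11

Each size-4 window and its sum:
[2, 12, 15, 6] → sum 35
[12, 15, 6, -6] → sum 27
[15, 6, -6, 1] → sum 16
[6, -6, 1, -6] → sum -5
[-6, 1, -6, 0] → sum -11
[1, -6, 0, 14] → sum 9
[-6, 0, 14, 2] → sum 10
[0, 14, 2, -6] → sum 10
[14, 2, -6, 11] → sum 21
Smallest of these is -11.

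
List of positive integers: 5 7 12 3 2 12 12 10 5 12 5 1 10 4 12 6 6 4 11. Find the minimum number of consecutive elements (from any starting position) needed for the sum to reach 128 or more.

add 5: running sum 5 < 128
add 7: running sum 12 < 128
add 12: running sum 24 < 128
add 3: running sum 27 < 128
add 2: running sum 29 < 128
add 12: running sum 41 < 128
add 12: running sum 53 < 128
add 10: running sum 63 < 128
add 5: running sum 68 < 128
add 12: running sum 80 < 128
add 5: running sum 85 < 128
add 1: running sum 86 < 128
add 10: running sum 96 < 128
add 4: running sum 100 < 128
add 12: running sum 112 < 128
add 6: running sum 118 < 128
add 6: running sum 124 < 128
end 17: [5, 7, 12, 3, 2, 12, 12, 10, 5, 12, 5, 1, 10, 4, 12, 6, 6, 4] sum 128, len 18
end 18: [7, 12, 3, 2, 12, 12, 10, 5, 12, 5, 1, 10, 4, 12, 6, 6, 4, 11] sum 134, len 18
Shortest qualifying length: 18.

18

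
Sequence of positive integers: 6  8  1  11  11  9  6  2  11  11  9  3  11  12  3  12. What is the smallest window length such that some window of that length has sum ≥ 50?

add 6: running sum 6 < 50
add 8: running sum 14 < 50
add 1: running sum 15 < 50
add 11: running sum 26 < 50
add 11: running sum 37 < 50
add 9: running sum 46 < 50
add 6: shortest ending here [6, 8, 1, 11, 11, 9, 6] sum 52, len 7
add 2: shortest ending here [6, 8, 1, 11, 11, 9, 6, 2] sum 54, len 8
add 11: shortest ending here [11, 11, 9, 6, 2, 11] sum 50, len 6
add 11: shortest ending here [11, 9, 6, 2, 11, 11] sum 50, len 6
add 9: shortest ending here [11, 9, 6, 2, 11, 11, 9] sum 59, len 7
add 3: shortest ending here [9, 6, 2, 11, 11, 9, 3] sum 51, len 7
add 11: shortest ending here [6, 2, 11, 11, 9, 3, 11] sum 53, len 7
add 12: shortest ending here [11, 11, 9, 3, 11, 12] sum 57, len 6
add 3: shortest ending here [11, 11, 9, 3, 11, 12, 3] sum 60, len 7
add 12: shortest ending here [9, 3, 11, 12, 3, 12] sum 50, len 6
Shortest qualifying length: 6.

6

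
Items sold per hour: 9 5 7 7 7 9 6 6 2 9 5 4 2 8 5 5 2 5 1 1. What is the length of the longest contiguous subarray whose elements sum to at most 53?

Extend to the right; shrink from the left whenever the sum exceeds 53:
→ 9: sum 9, len 1
→ 5: sum 14, len 2
→ 7: sum 21, len 3
→ 7: sum 28, len 4
→ 7: sum 35, len 5
→ 9: sum 44, len 6
→ 6: sum 50, len 7
→ 6 (dropped 9): sum 47, len 7
→ 2: sum 49, len 8
→ 9 (dropped 5): sum 53, len 8
→ 5 (dropped 7): sum 51, len 8
→ 4 (dropped 7): sum 48, len 8
→ 2: sum 50, len 9
→ 8 (dropped 7): sum 51, len 9
→ 5 (dropped 9): sum 47, len 9
→ 5: sum 52, len 10
→ 2 (dropped 6): sum 48, len 10
→ 5: sum 53, len 11
→ 1 (dropped 6): sum 48, len 11
→ 1: sum 49, len 12
Longest length seen: 12.

12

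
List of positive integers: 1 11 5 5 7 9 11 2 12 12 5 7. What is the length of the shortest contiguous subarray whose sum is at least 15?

2

Extend right; whenever the sum reaches 15, record the length and shrink from the left:
add 1: running sum 1 < 15
add 11: running sum 12 < 15
add 5: shortest ending here [11, 5] sum 16, len 2
add 5: shortest ending here [11, 5, 5] sum 21, len 3
add 7: shortest ending here [5, 5, 7] sum 17, len 3
add 9: shortest ending here [7, 9] sum 16, len 2
add 11: shortest ending here [9, 11] sum 20, len 2
add 2: shortest ending here [9, 11, 2] sum 22, len 3
add 12: shortest ending here [11, 2, 12] sum 25, len 3
add 12: shortest ending here [12, 12] sum 24, len 2
add 5: shortest ending here [12, 5] sum 17, len 2
add 7: shortest ending here [12, 5, 7] sum 24, len 3
Shortest qualifying length: 2.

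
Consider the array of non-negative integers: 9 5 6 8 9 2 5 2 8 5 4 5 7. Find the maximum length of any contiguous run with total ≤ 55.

10

add 9: [9] sum 9, len 1
add 5: [9, 5] sum 14, len 2
add 6: [9, 5, 6] sum 20, len 3
add 8: [9, 5, 6, 8] sum 28, len 4
add 9: [9, 5, 6, 8, 9] sum 37, len 5
add 2: [9, 5, 6, 8, 9, 2] sum 39, len 6
add 5: [9, 5, 6, 8, 9, 2, 5] sum 44, len 7
add 2: [9, 5, 6, 8, 9, 2, 5, 2] sum 46, len 8
add 8: [9, 5, 6, 8, 9, 2, 5, 2, 8] sum 54, len 9
add 5: [5, 6, 8, 9, 2, 5, 2, 8, 5] sum 50, len 9
add 4: [5, 6, 8, 9, 2, 5, 2, 8, 5, 4] sum 54, len 10
add 5: [6, 8, 9, 2, 5, 2, 8, 5, 4, 5] sum 54, len 10
add 7: [8, 9, 2, 5, 2, 8, 5, 4, 5, 7] sum 55, len 10
Longest length seen: 10.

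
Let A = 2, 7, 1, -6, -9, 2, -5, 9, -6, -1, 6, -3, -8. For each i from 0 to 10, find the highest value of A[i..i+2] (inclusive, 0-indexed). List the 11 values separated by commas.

7, 7, 1, 2, 2, 9, 9, 9, 6, 6, 6

[2, 7, 1] → max 7
[7, 1, -6] → max 7
[1, -6, -9] → max 1
[-6, -9, 2] → max 2
[-9, 2, -5] → max 2
[2, -5, 9] → max 9
[-5, 9, -6] → max 9
[9, -6, -1] → max 9
[-6, -1, 6] → max 6
[-1, 6, -3] → max 6
[6, -3, -8] → max 6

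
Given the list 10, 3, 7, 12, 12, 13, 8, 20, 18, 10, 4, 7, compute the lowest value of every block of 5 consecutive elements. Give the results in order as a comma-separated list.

3, 3, 7, 8, 8, 8, 4, 4

Sliding a size-5 window across the 12 values:
(10, 3, 7, 12, 12) → min 3
(3, 7, 12, 12, 13) → min 3
(7, 12, 12, 13, 8) → min 7
(12, 12, 13, 8, 20) → min 8
(12, 13, 8, 20, 18) → min 8
(13, 8, 20, 18, 10) → min 8
(8, 20, 18, 10, 4) → min 4
(20, 18, 10, 4, 7) → min 4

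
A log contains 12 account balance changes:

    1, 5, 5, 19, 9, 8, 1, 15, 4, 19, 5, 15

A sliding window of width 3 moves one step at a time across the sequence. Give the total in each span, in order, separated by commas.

Sliding a size-3 window across the 12 values:
[1, 5, 5] → sum 11
[5, 5, 19] → sum 29
[5, 19, 9] → sum 33
[19, 9, 8] → sum 36
[9, 8, 1] → sum 18
[8, 1, 15] → sum 24
[1, 15, 4] → sum 20
[15, 4, 19] → sum 38
[4, 19, 5] → sum 28
[19, 5, 15] → sum 39

11, 29, 33, 36, 18, 24, 20, 38, 28, 39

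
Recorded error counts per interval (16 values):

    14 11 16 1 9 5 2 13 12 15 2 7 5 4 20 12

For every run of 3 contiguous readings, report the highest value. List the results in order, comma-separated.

16, 16, 16, 9, 9, 13, 13, 15, 15, 15, 7, 7, 20, 20

(14, 11, 16) → max 16
(11, 16, 1) → max 16
(16, 1, 9) → max 16
(1, 9, 5) → max 9
(9, 5, 2) → max 9
(5, 2, 13) → max 13
(2, 13, 12) → max 13
(13, 12, 15) → max 15
(12, 15, 2) → max 15
(15, 2, 7) → max 15
(2, 7, 5) → max 7
(7, 5, 4) → max 7
(5, 4, 20) → max 20
(4, 20, 12) → max 20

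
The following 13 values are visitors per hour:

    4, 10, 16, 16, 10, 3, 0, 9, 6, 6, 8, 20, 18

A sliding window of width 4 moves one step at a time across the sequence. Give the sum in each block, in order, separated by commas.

Sliding a size-4 window across the 13 values:
[4, 10, 16, 16] → sum 46
[10, 16, 16, 10] → sum 52
[16, 16, 10, 3] → sum 45
[16, 10, 3, 0] → sum 29
[10, 3, 0, 9] → sum 22
[3, 0, 9, 6] → sum 18
[0, 9, 6, 6] → sum 21
[9, 6, 6, 8] → sum 29
[6, 6, 8, 20] → sum 40
[6, 8, 20, 18] → sum 52

46, 52, 45, 29, 22, 18, 21, 29, 40, 52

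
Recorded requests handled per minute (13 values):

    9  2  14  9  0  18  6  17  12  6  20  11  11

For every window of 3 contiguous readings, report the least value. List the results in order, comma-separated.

2, 2, 0, 0, 0, 6, 6, 6, 6, 6, 11

Sliding a size-3 window across the 13 values:
[9, 2, 14] → min 2
[2, 14, 9] → min 2
[14, 9, 0] → min 0
[9, 0, 18] → min 0
[0, 18, 6] → min 0
[18, 6, 17] → min 6
[6, 17, 12] → min 6
[17, 12, 6] → min 6
[12, 6, 20] → min 6
[6, 20, 11] → min 6
[20, 11, 11] → min 11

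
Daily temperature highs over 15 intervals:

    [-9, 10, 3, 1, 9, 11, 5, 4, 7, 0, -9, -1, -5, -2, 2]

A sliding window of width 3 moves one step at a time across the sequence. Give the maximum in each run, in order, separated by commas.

10, 10, 9, 11, 11, 11, 7, 7, 7, 0, -1, -1, 2

[-9, 10, 3] → max 10
[10, 3, 1] → max 10
[3, 1, 9] → max 9
[1, 9, 11] → max 11
[9, 11, 5] → max 11
[11, 5, 4] → max 11
[5, 4, 7] → max 7
[4, 7, 0] → max 7
[7, 0, -9] → max 7
[0, -9, -1] → max 0
[-9, -1, -5] → max -1
[-1, -5, -2] → max -1
[-5, -2, 2] → max 2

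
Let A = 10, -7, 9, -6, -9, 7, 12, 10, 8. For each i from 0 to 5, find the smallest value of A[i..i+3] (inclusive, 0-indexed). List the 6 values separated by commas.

-7, -9, -9, -9, -9, 7

Sliding a size-4 window across the 9 values:
[10, -7, 9, -6] → min -7
[-7, 9, -6, -9] → min -9
[9, -6, -9, 7] → min -9
[-6, -9, 7, 12] → min -9
[-9, 7, 12, 10] → min -9
[7, 12, 10, 8] → min 7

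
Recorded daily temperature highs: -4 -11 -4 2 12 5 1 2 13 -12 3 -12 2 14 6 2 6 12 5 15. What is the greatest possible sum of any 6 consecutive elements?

-4 -11 -4 2 12 5 → sum 0
-11 -4 2 12 5 1 → sum 5
-4 2 12 5 1 2 → sum 18
2 12 5 1 2 13 → sum 35
12 5 1 2 13 -12 → sum 21
5 1 2 13 -12 3 → sum 12
1 2 13 -12 3 -12 → sum -5
2 13 -12 3 -12 2 → sum -4
13 -12 3 -12 2 14 → sum 8
-12 3 -12 2 14 6 → sum 1
3 -12 2 14 6 2 → sum 15
-12 2 14 6 2 6 → sum 18
2 14 6 2 6 12 → sum 42
14 6 2 6 12 5 → sum 45
6 2 6 12 5 15 → sum 46
Greatest of these is 46.

46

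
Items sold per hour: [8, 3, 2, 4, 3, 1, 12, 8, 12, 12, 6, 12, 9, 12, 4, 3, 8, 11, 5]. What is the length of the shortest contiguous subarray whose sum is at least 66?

add 8: running sum 8 < 66
add 3: running sum 11 < 66
add 2: running sum 13 < 66
add 4: running sum 17 < 66
add 3: running sum 20 < 66
add 1: running sum 21 < 66
add 12: running sum 33 < 66
add 8: running sum 41 < 66
add 12: running sum 53 < 66
add 12: running sum 65 < 66
end 10: [8, 3, 2, 4, 3, 1, 12, 8, 12, 12, 6] sum 71, len 11
end 11: [3, 1, 12, 8, 12, 12, 6, 12] sum 66, len 8
end 12: [12, 8, 12, 12, 6, 12, 9] sum 71, len 7
end 13: [8, 12, 12, 6, 12, 9, 12] sum 71, len 7
end 14: [12, 12, 6, 12, 9, 12, 4] sum 67, len 7
end 15: [12, 12, 6, 12, 9, 12, 4, 3] sum 70, len 8
end 16: [12, 6, 12, 9, 12, 4, 3, 8] sum 66, len 8
end 17: [12, 6, 12, 9, 12, 4, 3, 8, 11] sum 77, len 9
end 18: [6, 12, 9, 12, 4, 3, 8, 11, 5] sum 70, len 9
Shortest qualifying length: 7.

7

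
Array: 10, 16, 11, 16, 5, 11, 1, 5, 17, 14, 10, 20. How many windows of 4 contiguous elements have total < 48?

10 16 11 16 → sum 53
16 11 16 5 → sum 48
11 16 5 11 → sum 43  < 48 ✓
16 5 11 1 → sum 33  < 48 ✓
5 11 1 5 → sum 22  < 48 ✓
11 1 5 17 → sum 34  < 48 ✓
1 5 17 14 → sum 37  < 48 ✓
5 17 14 10 → sum 46  < 48 ✓
17 14 10 20 → sum 61
6 windows satisfy the condition.

6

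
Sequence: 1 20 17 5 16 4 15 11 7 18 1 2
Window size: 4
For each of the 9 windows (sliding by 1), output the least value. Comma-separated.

[1, 20, 17, 5] → min 1
[20, 17, 5, 16] → min 5
[17, 5, 16, 4] → min 4
[5, 16, 4, 15] → min 4
[16, 4, 15, 11] → min 4
[4, 15, 11, 7] → min 4
[15, 11, 7, 18] → min 7
[11, 7, 18, 1] → min 1
[7, 18, 1, 2] → min 1

1, 5, 4, 4, 4, 4, 7, 1, 1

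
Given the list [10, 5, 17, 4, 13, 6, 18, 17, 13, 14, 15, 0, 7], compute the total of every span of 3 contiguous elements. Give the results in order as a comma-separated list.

(10, 5, 17) → sum 32
(5, 17, 4) → sum 26
(17, 4, 13) → sum 34
(4, 13, 6) → sum 23
(13, 6, 18) → sum 37
(6, 18, 17) → sum 41
(18, 17, 13) → sum 48
(17, 13, 14) → sum 44
(13, 14, 15) → sum 42
(14, 15, 0) → sum 29
(15, 0, 7) → sum 22

32, 26, 34, 23, 37, 41, 48, 44, 42, 29, 22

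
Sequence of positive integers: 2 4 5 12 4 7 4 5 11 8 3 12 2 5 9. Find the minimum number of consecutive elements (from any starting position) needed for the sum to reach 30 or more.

add 2: running sum 2 < 30
add 4: running sum 6 < 30
add 5: running sum 11 < 30
add 12: running sum 23 < 30
add 4: running sum 27 < 30
add 7: shortest ending here [4, 5, 12, 4, 7] sum 32, len 5
add 4: shortest ending here [5, 12, 4, 7, 4] sum 32, len 5
add 5: shortest ending here [12, 4, 7, 4, 5] sum 32, len 5
add 11: shortest ending here [4, 7, 4, 5, 11] sum 31, len 5
add 8: shortest ending here [7, 4, 5, 11, 8] sum 35, len 5
add 3: shortest ending here [4, 5, 11, 8, 3] sum 31, len 5
add 12: shortest ending here [11, 8, 3, 12] sum 34, len 4
add 2: shortest ending here [11, 8, 3, 12, 2] sum 36, len 5
add 5: shortest ending here [8, 3, 12, 2, 5] sum 30, len 5
add 9: shortest ending here [3, 12, 2, 5, 9] sum 31, len 5
Shortest qualifying length: 4.

4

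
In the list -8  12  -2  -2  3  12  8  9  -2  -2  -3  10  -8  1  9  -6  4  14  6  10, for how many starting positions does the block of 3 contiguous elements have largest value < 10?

-8 12 -2 → max 12
12 -2 -2 → max 12
-2 -2 3 → max 3  < 10 ✓
-2 3 12 → max 12
3 12 8 → max 12
12 8 9 → max 12
8 9 -2 → max 9  < 10 ✓
9 -2 -2 → max 9  < 10 ✓
-2 -2 -3 → max -2  < 10 ✓
-2 -3 10 → max 10
-3 10 -8 → max 10
10 -8 1 → max 10
-8 1 9 → max 9  < 10 ✓
1 9 -6 → max 9  < 10 ✓
9 -6 4 → max 9  < 10 ✓
-6 4 14 → max 14
4 14 6 → max 14
14 6 10 → max 14
7 windows satisfy the condition.

7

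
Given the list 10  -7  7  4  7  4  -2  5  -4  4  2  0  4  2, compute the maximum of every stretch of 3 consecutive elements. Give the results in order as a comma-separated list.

(10, -7, 7) → max 10
(-7, 7, 4) → max 7
(7, 4, 7) → max 7
(4, 7, 4) → max 7
(7, 4, -2) → max 7
(4, -2, 5) → max 5
(-2, 5, -4) → max 5
(5, -4, 4) → max 5
(-4, 4, 2) → max 4
(4, 2, 0) → max 4
(2, 0, 4) → max 4
(0, 4, 2) → max 4

10, 7, 7, 7, 7, 5, 5, 5, 4, 4, 4, 4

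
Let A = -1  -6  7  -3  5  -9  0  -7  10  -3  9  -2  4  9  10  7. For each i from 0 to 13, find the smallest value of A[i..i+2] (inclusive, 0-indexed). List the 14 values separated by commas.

(-1, -6, 7) → min -6
(-6, 7, -3) → min -6
(7, -3, 5) → min -3
(-3, 5, -9) → min -9
(5, -9, 0) → min -9
(-9, 0, -7) → min -9
(0, -7, 10) → min -7
(-7, 10, -3) → min -7
(10, -3, 9) → min -3
(-3, 9, -2) → min -3
(9, -2, 4) → min -2
(-2, 4, 9) → min -2
(4, 9, 10) → min 4
(9, 10, 7) → min 7

-6, -6, -3, -9, -9, -9, -7, -7, -3, -3, -2, -2, 4, 7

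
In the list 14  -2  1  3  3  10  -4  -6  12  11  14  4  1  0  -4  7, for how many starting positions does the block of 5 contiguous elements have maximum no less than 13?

[14, -2, 1, 3, 3] → max 14  ≥ 13 ✓
[-2, 1, 3, 3, 10] → max 10
[1, 3, 3, 10, -4] → max 10
[3, 3, 10, -4, -6] → max 10
[3, 10, -4, -6, 12] → max 12
[10, -4, -6, 12, 11] → max 12
[-4, -6, 12, 11, 14] → max 14  ≥ 13 ✓
[-6, 12, 11, 14, 4] → max 14  ≥ 13 ✓
[12, 11, 14, 4, 1] → max 14  ≥ 13 ✓
[11, 14, 4, 1, 0] → max 14  ≥ 13 ✓
[14, 4, 1, 0, -4] → max 14  ≥ 13 ✓
[4, 1, 0, -4, 7] → max 7
6 windows satisfy the condition.

6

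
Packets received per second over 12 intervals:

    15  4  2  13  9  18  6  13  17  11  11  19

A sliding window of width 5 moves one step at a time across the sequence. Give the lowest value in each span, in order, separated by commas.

2, 2, 2, 6, 6, 6, 6, 11

Sliding a size-5 window across the 12 values:
[15, 4, 2, 13, 9] → min 2
[4, 2, 13, 9, 18] → min 2
[2, 13, 9, 18, 6] → min 2
[13, 9, 18, 6, 13] → min 6
[9, 18, 6, 13, 17] → min 6
[18, 6, 13, 17, 11] → min 6
[6, 13, 17, 11, 11] → min 6
[13, 17, 11, 11, 19] → min 11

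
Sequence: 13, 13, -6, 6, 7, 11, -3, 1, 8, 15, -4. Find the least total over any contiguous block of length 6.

Window sums for each of the 6 positions:
13 13 -6 6 7 11 → sum 44
13 -6 6 7 11 -3 → sum 28
-6 6 7 11 -3 1 → sum 16
6 7 11 -3 1 8 → sum 30
7 11 -3 1 8 15 → sum 39
11 -3 1 8 15 -4 → sum 28
Least of these is 16.

16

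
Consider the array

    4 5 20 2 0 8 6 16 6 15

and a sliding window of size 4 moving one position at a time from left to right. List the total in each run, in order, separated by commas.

31, 27, 30, 16, 30, 36, 43

(4, 5, 20, 2) → sum 31
(5, 20, 2, 0) → sum 27
(20, 2, 0, 8) → sum 30
(2, 0, 8, 6) → sum 16
(0, 8, 6, 16) → sum 30
(8, 6, 16, 6) → sum 36
(6, 16, 6, 15) → sum 43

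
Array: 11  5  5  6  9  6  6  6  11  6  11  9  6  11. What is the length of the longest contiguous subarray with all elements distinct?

3

[11] len 1
[11, 5] len 2
[5] len 1
[5, 6] len 2
[5, 6, 9] len 3
[9, 6] len 2
[6] len 1
[6] len 1
[6, 11] len 2
[11, 6] len 2
[6, 11] len 2
[6, 11, 9] len 3
[11, 9, 6] len 3
[9, 6, 11] len 3
Longest all-distinct length: 3.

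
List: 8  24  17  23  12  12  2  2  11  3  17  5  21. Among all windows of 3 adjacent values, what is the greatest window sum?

Each size-3 window and its sum:
[8, 24, 17] → sum 49
[24, 17, 23] → sum 64
[17, 23, 12] → sum 52
[23, 12, 12] → sum 47
[12, 12, 2] → sum 26
[12, 2, 2] → sum 16
[2, 2, 11] → sum 15
[2, 11, 3] → sum 16
[11, 3, 17] → sum 31
[3, 17, 5] → sum 25
[17, 5, 21] → sum 43
Greatest of these is 64.

64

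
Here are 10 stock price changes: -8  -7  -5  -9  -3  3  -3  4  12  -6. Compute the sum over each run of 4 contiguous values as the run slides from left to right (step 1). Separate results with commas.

-29, -24, -14, -12, 1, 16, 7

-8 -7 -5 -9 → sum -29
-7 -5 -9 -3 → sum -24
-5 -9 -3 3 → sum -14
-9 -3 3 -3 → sum -12
-3 3 -3 4 → sum 1
3 -3 4 12 → sum 16
-3 4 12 -6 → sum 7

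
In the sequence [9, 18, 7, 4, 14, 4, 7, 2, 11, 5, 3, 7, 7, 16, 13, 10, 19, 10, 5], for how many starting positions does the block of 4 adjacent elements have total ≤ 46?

(9, 18, 7, 4) → sum 38  ≤ 46 ✓
(18, 7, 4, 14) → sum 43  ≤ 46 ✓
(7, 4, 14, 4) → sum 29  ≤ 46 ✓
(4, 14, 4, 7) → sum 29  ≤ 46 ✓
(14, 4, 7, 2) → sum 27  ≤ 46 ✓
(4, 7, 2, 11) → sum 24  ≤ 46 ✓
(7, 2, 11, 5) → sum 25  ≤ 46 ✓
(2, 11, 5, 3) → sum 21  ≤ 46 ✓
(11, 5, 3, 7) → sum 26  ≤ 46 ✓
(5, 3, 7, 7) → sum 22  ≤ 46 ✓
(3, 7, 7, 16) → sum 33  ≤ 46 ✓
(7, 7, 16, 13) → sum 43  ≤ 46 ✓
(7, 16, 13, 10) → sum 46  ≤ 46 ✓
(16, 13, 10, 19) → sum 58
(13, 10, 19, 10) → sum 52
(10, 19, 10, 5) → sum 44  ≤ 46 ✓
14 windows satisfy the condition.

14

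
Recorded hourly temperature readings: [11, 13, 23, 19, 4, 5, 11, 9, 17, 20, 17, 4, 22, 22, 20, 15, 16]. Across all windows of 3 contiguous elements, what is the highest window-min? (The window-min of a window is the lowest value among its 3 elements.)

11 13 23 → min 11
13 23 19 → min 13
23 19 4 → min 4
19 4 5 → min 4
4 5 11 → min 4
5 11 9 → min 5
11 9 17 → min 9
9 17 20 → min 9
17 20 17 → min 17
20 17 4 → min 4
17 4 22 → min 4
4 22 22 → min 4
22 22 20 → min 20
22 20 15 → min 15
20 15 16 → min 15
Highest of these is 20.

20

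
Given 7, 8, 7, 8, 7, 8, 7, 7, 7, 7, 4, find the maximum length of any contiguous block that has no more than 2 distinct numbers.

Extend right; when distinct count exceeds 2, shrink from the left:
add 7: window [7] (1 distinct), len 1
add 8: window [7, 8] (2 distinct), len 2
add 7: window [7, 8, 7] (2 distinct), len 3
add 8: window [7, 8, 7, 8] (2 distinct), len 4
add 7: window [7, 8, 7, 8, 7] (2 distinct), len 5
add 8: window [7, 8, 7, 8, 7, 8] (2 distinct), len 6
add 7: window [7, 8, 7, 8, 7, 8, 7] (2 distinct), len 7
add 7: window [7, 8, 7, 8, 7, 8, 7, 7] (2 distinct), len 8
add 7: window [7, 8, 7, 8, 7, 8, 7, 7, 7] (2 distinct), len 9
add 7: window [7, 8, 7, 8, 7, 8, 7, 7, 7, 7] (2 distinct), len 10
add 4: window [7, 7, 7, 7, 4] (2 distinct), len 5
Longest length with ≤2 distinct: 10.

10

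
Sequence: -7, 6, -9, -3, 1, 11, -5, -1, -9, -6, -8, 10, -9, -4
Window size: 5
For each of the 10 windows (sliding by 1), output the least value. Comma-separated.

(-7, 6, -9, -3, 1) → min -9
(6, -9, -3, 1, 11) → min -9
(-9, -3, 1, 11, -5) → min -9
(-3, 1, 11, -5, -1) → min -5
(1, 11, -5, -1, -9) → min -9
(11, -5, -1, -9, -6) → min -9
(-5, -1, -9, -6, -8) → min -9
(-1, -9, -6, -8, 10) → min -9
(-9, -6, -8, 10, -9) → min -9
(-6, -8, 10, -9, -4) → min -9

-9, -9, -9, -5, -9, -9, -9, -9, -9, -9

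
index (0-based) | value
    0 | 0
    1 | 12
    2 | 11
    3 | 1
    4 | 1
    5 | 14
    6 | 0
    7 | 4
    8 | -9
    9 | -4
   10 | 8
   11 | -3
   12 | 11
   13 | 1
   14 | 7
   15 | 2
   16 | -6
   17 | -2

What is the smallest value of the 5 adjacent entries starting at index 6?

-9

Elements at indices 6..10: 0, 4, -9, -4, 8
min(0, 4, -9, -4, 8) = -9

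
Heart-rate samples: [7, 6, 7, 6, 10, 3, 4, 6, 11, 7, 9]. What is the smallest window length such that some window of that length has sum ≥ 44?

7

add 7: running sum 7 < 44
add 6: running sum 13 < 44
add 7: running sum 20 < 44
add 6: running sum 26 < 44
add 10: running sum 36 < 44
add 3: running sum 39 < 44
add 4: running sum 43 < 44
end 7: [7, 6, 7, 6, 10, 3, 4, 6] sum 49, len 8
end 8: [7, 6, 10, 3, 4, 6, 11] sum 47, len 7
end 9: [6, 10, 3, 4, 6, 11, 7] sum 47, len 7
end 10: [10, 3, 4, 6, 11, 7, 9] sum 50, len 7
Shortest qualifying length: 7.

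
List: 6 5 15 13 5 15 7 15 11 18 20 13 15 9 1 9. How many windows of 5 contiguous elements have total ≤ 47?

(6, 5, 15, 13, 5) → sum 44  ≤ 47 ✓
(5, 15, 13, 5, 15) → sum 53
(15, 13, 5, 15, 7) → sum 55
(13, 5, 15, 7, 15) → sum 55
(5, 15, 7, 15, 11) → sum 53
(15, 7, 15, 11, 18) → sum 66
(7, 15, 11, 18, 20) → sum 71
(15, 11, 18, 20, 13) → sum 77
(11, 18, 20, 13, 15) → sum 77
(18, 20, 13, 15, 9) → sum 75
(20, 13, 15, 9, 1) → sum 58
(13, 15, 9, 1, 9) → sum 47  ≤ 47 ✓
2 windows satisfy the condition.

2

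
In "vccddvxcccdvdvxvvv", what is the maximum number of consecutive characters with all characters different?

4

[v] len 1
[v, c] len 2
[c] len 1
[c, d] len 2
[d] len 1
[d, v] len 2
[d, v, x] len 3
[d, v, x, c] len 4
[c] len 1
[c] len 1
[c, d] len 2
[c, d, v] len 3
[v, d] len 2
[d, v] len 2
[d, v, x] len 3
[x, v] len 2
[v] len 1
[v] len 1
Longest all-distinct length: 4.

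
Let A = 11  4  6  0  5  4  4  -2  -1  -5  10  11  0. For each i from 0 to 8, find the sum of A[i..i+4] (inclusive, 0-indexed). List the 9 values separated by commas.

26, 19, 19, 11, 10, 0, 6, 13, 15

Sliding a size-5 window across the 13 values:
(11, 4, 6, 0, 5) → sum 26
(4, 6, 0, 5, 4) → sum 19
(6, 0, 5, 4, 4) → sum 19
(0, 5, 4, 4, -2) → sum 11
(5, 4, 4, -2, -1) → sum 10
(4, 4, -2, -1, -5) → sum 0
(4, -2, -1, -5, 10) → sum 6
(-2, -1, -5, 10, 11) → sum 13
(-1, -5, 10, 11, 0) → sum 15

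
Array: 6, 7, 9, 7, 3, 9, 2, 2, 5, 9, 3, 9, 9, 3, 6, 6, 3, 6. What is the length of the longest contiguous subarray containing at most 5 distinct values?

Extend right; when distinct count exceeds 5, shrink from the left:
add 6: window [6] (1 distinct), len 1
add 7: window [6, 7] (2 distinct), len 2
add 9: window [6, 7, 9] (3 distinct), len 3
add 7: window [6, 7, 9, 7] (3 distinct), len 4
add 3: window [6, 7, 9, 7, 3] (4 distinct), len 5
add 9: window [6, 7, 9, 7, 3, 9] (4 distinct), len 6
add 2: window [6, 7, 9, 7, 3, 9, 2] (5 distinct), len 7
add 2: window [6, 7, 9, 7, 3, 9, 2, 2] (5 distinct), len 8
add 5: window [7, 9, 7, 3, 9, 2, 2, 5] (5 distinct), len 8
add 9: window [7, 9, 7, 3, 9, 2, 2, 5, 9] (5 distinct), len 9
add 3: window [7, 9, 7, 3, 9, 2, 2, 5, 9, 3] (5 distinct), len 10
add 9: window [7, 9, 7, 3, 9, 2, 2, 5, 9, 3, 9] (5 distinct), len 11
add 9: window [7, 9, 7, 3, 9, 2, 2, 5, 9, 3, 9, 9] (5 distinct), len 12
add 3: window [7, 9, 7, 3, 9, 2, 2, 5, 9, 3, 9, 9, 3] (5 distinct), len 13
add 6: window [3, 9, 2, 2, 5, 9, 3, 9, 9, 3, 6] (5 distinct), len 11
add 6: window [3, 9, 2, 2, 5, 9, 3, 9, 9, 3, 6, 6] (5 distinct), len 12
add 3: window [3, 9, 2, 2, 5, 9, 3, 9, 9, 3, 6, 6, 3] (5 distinct), len 13
add 6: window [3, 9, 2, 2, 5, 9, 3, 9, 9, 3, 6, 6, 3, 6] (5 distinct), len 14
Longest length with ≤5 distinct: 14.

14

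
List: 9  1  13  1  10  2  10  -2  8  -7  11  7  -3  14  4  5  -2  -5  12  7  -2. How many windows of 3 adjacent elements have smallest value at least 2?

(9, 1, 13) → min 1
(1, 13, 1) → min 1
(13, 1, 10) → min 1
(1, 10, 2) → min 1
(10, 2, 10) → min 2  ≥ 2 ✓
(2, 10, -2) → min -2
(10, -2, 8) → min -2
(-2, 8, -7) → min -7
(8, -7, 11) → min -7
(-7, 11, 7) → min -7
(11, 7, -3) → min -3
(7, -3, 14) → min -3
(-3, 14, 4) → min -3
(14, 4, 5) → min 4  ≥ 2 ✓
(4, 5, -2) → min -2
(5, -2, -5) → min -5
(-2, -5, 12) → min -5
(-5, 12, 7) → min -5
(12, 7, -2) → min -2
2 windows satisfy the condition.

2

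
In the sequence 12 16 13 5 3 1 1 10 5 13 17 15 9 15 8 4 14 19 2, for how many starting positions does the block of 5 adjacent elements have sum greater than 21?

13

(12, 16, 13, 5, 3) → sum 49  > 21 ✓
(16, 13, 5, 3, 1) → sum 38  > 21 ✓
(13, 5, 3, 1, 1) → sum 23  > 21 ✓
(5, 3, 1, 1, 10) → sum 20
(3, 1, 1, 10, 5) → sum 20
(1, 1, 10, 5, 13) → sum 30  > 21 ✓
(1, 10, 5, 13, 17) → sum 46  > 21 ✓
(10, 5, 13, 17, 15) → sum 60  > 21 ✓
(5, 13, 17, 15, 9) → sum 59  > 21 ✓
(13, 17, 15, 9, 15) → sum 69  > 21 ✓
(17, 15, 9, 15, 8) → sum 64  > 21 ✓
(15, 9, 15, 8, 4) → sum 51  > 21 ✓
(9, 15, 8, 4, 14) → sum 50  > 21 ✓
(15, 8, 4, 14, 19) → sum 60  > 21 ✓
(8, 4, 14, 19, 2) → sum 47  > 21 ✓
13 windows satisfy the condition.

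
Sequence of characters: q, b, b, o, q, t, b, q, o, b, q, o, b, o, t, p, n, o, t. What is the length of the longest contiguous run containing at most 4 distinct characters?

[q] 1 distinct, len 1
[q, b] 2 distinct, len 2
[q, b, b] 2 distinct, len 3
[q, b, b, o] 3 distinct, len 4
[q, b, b, o, q] 3 distinct, len 5
[q, b, b, o, q, t] 4 distinct, len 6
[q, b, b, o, q, t, b] 4 distinct, len 7
[q, b, b, o, q, t, b, q] 4 distinct, len 8
[q, b, b, o, q, t, b, q, o] 4 distinct, len 9
[q, b, b, o, q, t, b, q, o, b] 4 distinct, len 10
[q, b, b, o, q, t, b, q, o, b, q] 4 distinct, len 11
[q, b, b, o, q, t, b, q, o, b, q, o] 4 distinct, len 12
[q, b, b, o, q, t, b, q, o, b, q, o, b] 4 distinct, len 13
[q, b, b, o, q, t, b, q, o, b, q, o, b, o] 4 distinct, len 14
[q, b, b, o, q, t, b, q, o, b, q, o, b, o, t] 4 distinct, len 15
[o, b, o, t, p] 4 distinct, len 5
[o, t, p, n] 4 distinct, len 4
[o, t, p, n, o] 4 distinct, len 5
[o, t, p, n, o, t] 4 distinct, len 6
Longest length with ≤4 distinct: 15.

15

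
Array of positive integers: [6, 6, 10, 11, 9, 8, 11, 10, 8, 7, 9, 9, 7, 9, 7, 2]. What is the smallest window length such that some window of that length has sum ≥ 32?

add 6: running sum 6 < 32
add 6: running sum 12 < 32
add 10: running sum 22 < 32
end 3: [6, 6, 10, 11] sum 33, len 4
end 4: [6, 10, 11, 9] sum 36, len 4
end 5: [10, 11, 9, 8] sum 38, len 4
end 6: [11, 9, 8, 11] sum 39, len 4
end 7: [9, 8, 11, 10] sum 38, len 4
end 8: [8, 11, 10, 8] sum 37, len 4
end 9: [11, 10, 8, 7] sum 36, len 4
end 10: [10, 8, 7, 9] sum 34, len 4
end 11: [8, 7, 9, 9] sum 33, len 4
end 12: [7, 9, 9, 7] sum 32, len 4
end 13: [9, 9, 7, 9] sum 34, len 4
end 14: [9, 7, 9, 7] sum 32, len 4
end 15: [9, 7, 9, 7, 2] sum 34, len 5
Shortest qualifying length: 4.

4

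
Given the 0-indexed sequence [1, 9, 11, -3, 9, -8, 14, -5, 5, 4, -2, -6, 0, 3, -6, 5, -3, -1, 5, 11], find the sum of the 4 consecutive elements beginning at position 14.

Elements at indices 14..17: -6, 5, -3, -1
sum(-6, 5, -3, -1) = -5

-5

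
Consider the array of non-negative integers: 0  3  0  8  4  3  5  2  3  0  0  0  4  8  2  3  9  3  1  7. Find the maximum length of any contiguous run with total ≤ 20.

8

Extend to the right; shrink from the left whenever the sum exceeds 20:
add 0: [0] sum 0, len 1
add 3: [0, 3] sum 3, len 2
add 0: [0, 3, 0] sum 3, len 3
add 8: [0, 3, 0, 8] sum 11, len 4
add 4: [0, 3, 0, 8, 4] sum 15, len 5
add 3: [0, 3, 0, 8, 4, 3] sum 18, len 6
add 5: [0, 8, 4, 3, 5] sum 20, len 5
add 2: [4, 3, 5, 2] sum 14, len 4
add 3: [4, 3, 5, 2, 3] sum 17, len 5
add 0: [4, 3, 5, 2, 3, 0] sum 17, len 6
add 0: [4, 3, 5, 2, 3, 0, 0] sum 17, len 7
add 0: [4, 3, 5, 2, 3, 0, 0, 0] sum 17, len 8
add 4: [3, 5, 2, 3, 0, 0, 0, 4] sum 17, len 8
add 8: [2, 3, 0, 0, 0, 4, 8] sum 17, len 7
add 2: [2, 3, 0, 0, 0, 4, 8, 2] sum 19, len 8
add 3: [3, 0, 0, 0, 4, 8, 2, 3] sum 20, len 8
add 9: [2, 3, 9] sum 14, len 3
add 3: [2, 3, 9, 3] sum 17, len 4
add 1: [2, 3, 9, 3, 1] sum 18, len 5
add 7: [9, 3, 1, 7] sum 20, len 4
Longest length seen: 8.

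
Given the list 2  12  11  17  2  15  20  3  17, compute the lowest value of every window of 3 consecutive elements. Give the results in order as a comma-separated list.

2, 11, 2, 2, 2, 3, 3

(2, 12, 11) → min 2
(12, 11, 17) → min 11
(11, 17, 2) → min 2
(17, 2, 15) → min 2
(2, 15, 20) → min 2
(15, 20, 3) → min 3
(20, 3, 17) → min 3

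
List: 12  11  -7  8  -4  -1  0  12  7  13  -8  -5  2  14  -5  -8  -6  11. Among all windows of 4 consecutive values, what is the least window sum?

-8

Window sums for each of the 15 positions:
12 11 -7 8 → sum 24
11 -7 8 -4 → sum 8
-7 8 -4 -1 → sum -4
8 -4 -1 0 → sum 3
-4 -1 0 12 → sum 7
-1 0 12 7 → sum 18
0 12 7 13 → sum 32
12 7 13 -8 → sum 24
7 13 -8 -5 → sum 7
13 -8 -5 2 → sum 2
-8 -5 2 14 → sum 3
-5 2 14 -5 → sum 6
2 14 -5 -8 → sum 3
14 -5 -8 -6 → sum -5
-5 -8 -6 11 → sum -8
Least of these is -8.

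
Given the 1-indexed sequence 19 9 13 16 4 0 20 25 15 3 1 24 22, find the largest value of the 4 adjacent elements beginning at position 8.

25

Elements at indices 8..11: 25, 15, 3, 1
max(25, 15, 3, 1) = 25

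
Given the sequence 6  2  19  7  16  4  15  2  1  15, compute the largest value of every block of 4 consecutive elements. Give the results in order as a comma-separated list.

19, 19, 19, 16, 16, 15, 15

(6, 2, 19, 7) → max 19
(2, 19, 7, 16) → max 19
(19, 7, 16, 4) → max 19
(7, 16, 4, 15) → max 16
(16, 4, 15, 2) → max 16
(4, 15, 2, 1) → max 15
(15, 2, 1, 15) → max 15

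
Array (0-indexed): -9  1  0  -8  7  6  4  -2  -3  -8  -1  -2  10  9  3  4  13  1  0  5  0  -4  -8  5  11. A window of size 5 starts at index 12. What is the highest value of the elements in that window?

Elements at indices 12..16: 10, 9, 3, 4, 13
max(10, 9, 3, 4, 13) = 13

13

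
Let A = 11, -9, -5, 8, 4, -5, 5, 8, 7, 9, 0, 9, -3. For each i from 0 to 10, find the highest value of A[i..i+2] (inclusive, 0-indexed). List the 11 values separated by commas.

11 -9 -5 → max 11
-9 -5 8 → max 8
-5 8 4 → max 8
8 4 -5 → max 8
4 -5 5 → max 5
-5 5 8 → max 8
5 8 7 → max 8
8 7 9 → max 9
7 9 0 → max 9
9 0 9 → max 9
0 9 -3 → max 9

11, 8, 8, 8, 5, 8, 8, 9, 9, 9, 9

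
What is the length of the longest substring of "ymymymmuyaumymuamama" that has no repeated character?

4

[y] len 1
[y, m] len 2
[m, y] len 2
[y, m] len 2
[m, y] len 2
[y, m] len 2
[m] len 1
[m, u] len 2
[m, u, y] len 3
[m, u, y, a] len 4
[y, a, u] len 3
[y, a, u, m] len 4
[a, u, m, y] len 4
[y, m] len 2
[y, m, u] len 3
[y, m, u, a] len 4
[u, a, m] len 3
[m, a] len 2
[a, m] len 2
[m, a] len 2
Longest all-distinct length: 4.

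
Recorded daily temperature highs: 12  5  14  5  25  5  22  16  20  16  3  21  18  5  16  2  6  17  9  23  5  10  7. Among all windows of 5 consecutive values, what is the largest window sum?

88

[12, 5, 14, 5, 25] → sum 61
[5, 14, 5, 25, 5] → sum 54
[14, 5, 25, 5, 22] → sum 71
[5, 25, 5, 22, 16] → sum 73
[25, 5, 22, 16, 20] → sum 88
[5, 22, 16, 20, 16] → sum 79
[22, 16, 20, 16, 3] → sum 77
[16, 20, 16, 3, 21] → sum 76
[20, 16, 3, 21, 18] → sum 78
[16, 3, 21, 18, 5] → sum 63
[3, 21, 18, 5, 16] → sum 63
[21, 18, 5, 16, 2] → sum 62
[18, 5, 16, 2, 6] → sum 47
[5, 16, 2, 6, 17] → sum 46
[16, 2, 6, 17, 9] → sum 50
[2, 6, 17, 9, 23] → sum 57
[6, 17, 9, 23, 5] → sum 60
[17, 9, 23, 5, 10] → sum 64
[9, 23, 5, 10, 7] → sum 54
Largest of these is 88.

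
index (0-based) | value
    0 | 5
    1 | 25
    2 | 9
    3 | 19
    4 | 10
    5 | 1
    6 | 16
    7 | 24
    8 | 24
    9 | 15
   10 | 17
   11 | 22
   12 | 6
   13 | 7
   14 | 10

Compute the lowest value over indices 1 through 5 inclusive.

Elements at indices 1..5: 25, 9, 19, 10, 1
min(25, 9, 19, 10, 1) = 1

1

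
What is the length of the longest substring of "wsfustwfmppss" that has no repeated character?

7

add w: [w] len 1
add s: [w, s] len 2
add f: [w, s, f] len 3
add u: [w, s, f, u] len 4
add s (repeat s, move left end past it): [f, u, s] len 3
add t: [f, u, s, t] len 4
add w: [f, u, s, t, w] len 5
add f (repeat f, move left end past it): [u, s, t, w, f] len 5
add m: [u, s, t, w, f, m] len 6
add p: [u, s, t, w, f, m, p] len 7
add p (repeat p, move left end past it): [p] len 1
add s: [p, s] len 2
add s (repeat s, move left end past it): [s] len 1
Longest all-distinct length: 7.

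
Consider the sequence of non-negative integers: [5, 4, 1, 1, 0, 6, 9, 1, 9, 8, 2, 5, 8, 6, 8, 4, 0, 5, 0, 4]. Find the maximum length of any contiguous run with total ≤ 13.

5

Extend to the right; shrink from the left whenever the sum exceeds 13:
add 5: [5] sum 5, len 1
add 4: [5, 4] sum 9, len 2
add 1: [5, 4, 1] sum 10, len 3
add 1: [5, 4, 1, 1] sum 11, len 4
add 0: [5, 4, 1, 1, 0] sum 11, len 5
add 6: [4, 1, 1, 0, 6] sum 12, len 5
add 9: [9] sum 9, len 1
add 1: [9, 1] sum 10, len 2
add 9: [1, 9] sum 10, len 2
add 8: [8] sum 8, len 1
add 2: [8, 2] sum 10, len 2
add 5: [2, 5] sum 7, len 2
add 8: [5, 8] sum 13, len 2
add 6: [6] sum 6, len 1
add 8: [8] sum 8, len 1
add 4: [8, 4] sum 12, len 2
add 0: [8, 4, 0] sum 12, len 3
add 5: [4, 0, 5] sum 9, len 3
add 0: [4, 0, 5, 0] sum 9, len 4
add 4: [4, 0, 5, 0, 4] sum 13, len 5
Longest length seen: 5.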